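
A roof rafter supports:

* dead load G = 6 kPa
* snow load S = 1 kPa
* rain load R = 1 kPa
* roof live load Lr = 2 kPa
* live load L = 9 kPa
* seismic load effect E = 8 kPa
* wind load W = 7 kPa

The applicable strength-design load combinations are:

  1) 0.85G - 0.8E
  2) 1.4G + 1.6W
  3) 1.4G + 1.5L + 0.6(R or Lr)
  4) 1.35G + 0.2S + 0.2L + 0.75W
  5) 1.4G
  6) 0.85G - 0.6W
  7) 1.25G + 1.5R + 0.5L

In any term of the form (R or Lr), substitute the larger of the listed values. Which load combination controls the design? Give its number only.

(R or Lr) → Lr = 2 kPa.
1) 0.85(6) - 0.8(8) = 5.10 - 6.40 = -1.30
2) 1.4(6) + 1.6(7) = 8.40 + 11.20 = 19.60
3) 1.4(6) + 1.5(9) + 0.6(2) = 8.40 + 13.50 + 1.20 = 23.10
4) 1.35(6) + 0.2(1) + 0.2(9) + 0.75(7) = 8.10 + 0.20 + 1.80 + 5.25 = 15.35
5) 1.4(6) = 8.40
6) 0.85(6) - 0.6(7) = 5.10 - 4.20 = 0.90
7) 1.25(6) + 1.5(1) + 0.5(9) = 7.50 + 1.50 + 4.50 = 13.50
The largest value is 23.10 kPa from combination 3.

Combination 3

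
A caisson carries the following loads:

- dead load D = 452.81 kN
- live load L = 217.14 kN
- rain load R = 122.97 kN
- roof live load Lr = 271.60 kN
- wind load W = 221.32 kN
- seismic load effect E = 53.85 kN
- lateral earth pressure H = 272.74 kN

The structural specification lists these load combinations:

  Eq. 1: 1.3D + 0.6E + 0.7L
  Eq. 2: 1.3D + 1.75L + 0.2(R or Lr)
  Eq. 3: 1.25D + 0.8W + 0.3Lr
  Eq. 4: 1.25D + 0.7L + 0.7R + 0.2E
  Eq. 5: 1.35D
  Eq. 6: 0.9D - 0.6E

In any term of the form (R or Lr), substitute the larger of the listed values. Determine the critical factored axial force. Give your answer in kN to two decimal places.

1022.97 kN

(R or Lr) → Lr = 271.60 kN.
Eq. 1: 1.3(452.81) + 0.6(53.85) + 0.7(217.14) = 588.65 + 32.31 + 152.00 = 772.96
Eq. 2: 1.3(452.81) + 1.75(217.14) + 0.2(271.60) = 588.65 + 380.00 + 54.32 = 1022.97
Eq. 3: 1.25(452.81) + 0.8(221.32) + 0.3(271.60) = 566.01 + 177.06 + 81.48 = 824.55
Eq. 4: 1.25(452.81) + 0.7(217.14) + 0.7(122.97) + 0.2(53.85) = 566.01 + 152.00 + 86.08 + 10.77 = 814.86
Eq. 5: 1.35(452.81) = 611.29
Eq. 6: 0.9(452.81) - 0.6(53.85) = 407.53 - 32.31 = 375.22
Maximum is from combination 2.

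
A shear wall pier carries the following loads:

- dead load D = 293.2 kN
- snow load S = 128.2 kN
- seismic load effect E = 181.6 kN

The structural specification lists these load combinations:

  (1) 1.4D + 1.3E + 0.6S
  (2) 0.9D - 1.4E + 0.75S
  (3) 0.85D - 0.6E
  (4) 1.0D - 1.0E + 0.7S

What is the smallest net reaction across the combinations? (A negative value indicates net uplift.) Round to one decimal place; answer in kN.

105.8 kN

(1) 1.4(293.2) + 1.3(181.6) + 0.6(128.2) = 723.5
(2) 0.9(293.2) - 1.4(181.6) + 0.75(128.2) = 105.8
(3) 0.85(293.2) - 0.6(181.6) = 140.3
(4) 1.0(293.2) - 1.0(181.6) + 0.7(128.2) = 201.3
Combination 2 gives the minimum: 105.8 kN.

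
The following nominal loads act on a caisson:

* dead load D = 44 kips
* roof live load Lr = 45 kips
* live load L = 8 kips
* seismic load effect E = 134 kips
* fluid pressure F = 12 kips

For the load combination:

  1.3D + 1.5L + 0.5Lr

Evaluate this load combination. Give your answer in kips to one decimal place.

91.7 kips

1.3(44) + 1.5(8) + 0.5(45) = 57.2 + 12.0 + 22.5 = 91.7
P_u = 91.7 kips.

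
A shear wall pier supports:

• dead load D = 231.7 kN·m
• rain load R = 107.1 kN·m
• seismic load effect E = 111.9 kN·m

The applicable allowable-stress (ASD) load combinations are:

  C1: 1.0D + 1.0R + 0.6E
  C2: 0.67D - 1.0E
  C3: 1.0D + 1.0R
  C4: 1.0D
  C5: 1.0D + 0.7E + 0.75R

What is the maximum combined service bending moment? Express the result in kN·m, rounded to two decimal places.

405.94 kN·m

C1: 1.0(231.7) + 1.0(107.1) + 0.6(111.9) = 405.94
C2: 0.67(231.7) - 1.0(111.9) = 43.34
C3: 1.0(231.7) + 1.0(107.1) = 338.80
C4: 1.0(231.7) = 231.70
C5: 1.0(231.7) + 0.7(111.9) + 0.75(107.1) = 390.36
The controlling combination is 1, giving 405.94 kN·m.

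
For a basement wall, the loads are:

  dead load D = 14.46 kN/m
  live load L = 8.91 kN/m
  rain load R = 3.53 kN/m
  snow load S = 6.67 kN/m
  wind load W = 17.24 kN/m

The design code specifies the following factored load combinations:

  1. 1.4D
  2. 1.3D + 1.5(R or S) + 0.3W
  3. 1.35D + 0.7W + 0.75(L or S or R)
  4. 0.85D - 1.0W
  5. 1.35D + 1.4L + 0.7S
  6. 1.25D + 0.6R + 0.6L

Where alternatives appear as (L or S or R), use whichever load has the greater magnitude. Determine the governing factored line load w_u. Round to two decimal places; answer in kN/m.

(R or S) → S = 6.67 kN/m; (L or S or R) → L = 8.91 kN/m.
1. 1.4(14.46) = 20.24
2. 1.3(14.46) + 1.5(6.67) + 0.3(17.24) = 18.80 + 10.01 + 5.17 = 33.98
3. 1.35(14.46) + 0.7(17.24) + 0.75(8.91) = 19.52 + 12.07 + 6.68 = 38.27
4. 0.85(14.46) - 1.0(17.24) = 12.29 - 17.24 = -4.95
5. 1.35(14.46) + 1.4(8.91) + 0.7(6.67) = 19.52 + 12.47 + 4.67 = 36.66
6. 1.25(14.46) + 0.6(3.53) + 0.6(8.91) = 25.54
The controlling combination is 3, giving 38.27 kN/m.

38.27 kN/m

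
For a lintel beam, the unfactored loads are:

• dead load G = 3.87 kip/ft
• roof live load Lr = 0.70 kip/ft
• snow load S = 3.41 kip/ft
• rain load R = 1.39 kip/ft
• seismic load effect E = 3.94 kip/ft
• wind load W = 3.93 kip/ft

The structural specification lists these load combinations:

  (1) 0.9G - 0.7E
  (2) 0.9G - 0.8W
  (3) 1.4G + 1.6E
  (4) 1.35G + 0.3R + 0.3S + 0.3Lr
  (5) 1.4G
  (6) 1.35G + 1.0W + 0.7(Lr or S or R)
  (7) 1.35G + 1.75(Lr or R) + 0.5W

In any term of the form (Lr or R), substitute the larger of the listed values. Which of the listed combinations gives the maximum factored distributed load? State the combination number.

(Lr or S or R) → S = 3.41 kip/ft; (Lr or R) → R = 1.39 kip/ft.
(1) 0.9(3.87) - 0.7(3.94) = 0.73
(2) 0.9(3.87) - 0.8(3.93) = 0.34
(3) 1.4(3.87) + 1.6(3.94) = 11.72
(4) 1.35(3.87) + 0.3(1.39) + 0.3(3.41) + 0.3(0.70) = 6.87
(5) 1.4(3.87) = 5.42
(6) 1.35(3.87) + 1.0(3.93) + 0.7(3.41) = 11.54
(7) 1.35(3.87) + 1.75(1.39) + 0.5(3.93) = 9.62
The largest value is 11.72 kip/ft from combination 3.

Combination 3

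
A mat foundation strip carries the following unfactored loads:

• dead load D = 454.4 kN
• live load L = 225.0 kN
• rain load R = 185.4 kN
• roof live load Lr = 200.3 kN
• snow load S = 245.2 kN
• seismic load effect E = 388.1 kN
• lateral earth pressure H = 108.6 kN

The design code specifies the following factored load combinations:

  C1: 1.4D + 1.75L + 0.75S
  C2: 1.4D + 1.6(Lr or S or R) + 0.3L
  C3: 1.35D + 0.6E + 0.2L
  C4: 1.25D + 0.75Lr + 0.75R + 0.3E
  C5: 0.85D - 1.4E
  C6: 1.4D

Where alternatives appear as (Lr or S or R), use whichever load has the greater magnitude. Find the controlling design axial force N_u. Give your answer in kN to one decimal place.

1213.8 kN

(Lr or S or R) → S = 245.2 kN.
C1: 1.4(454.4) + 1.75(225.0) + 0.75(245.2) = 1213.8
C2: 1.4(454.4) + 1.6(245.2) + 0.3(225.0) = 636.2 + 392.3 + 67.5 = 1096.0
C3: 1.35(454.4) + 0.6(388.1) + 0.2(225.0) = 613.4 + 232.9 + 45.0 = 891.3
C4: 1.25(454.4) + 0.75(200.3) + 0.75(185.4) + 0.3(388.1) = 568.0 + 150.2 + 139.1 + 116.4 = 973.7
C5: 0.85(454.4) - 1.4(388.1) = 386.2 - 543.3 = -157.1
C6: 1.4(454.4) = 636.2
Maximum is from combination 1.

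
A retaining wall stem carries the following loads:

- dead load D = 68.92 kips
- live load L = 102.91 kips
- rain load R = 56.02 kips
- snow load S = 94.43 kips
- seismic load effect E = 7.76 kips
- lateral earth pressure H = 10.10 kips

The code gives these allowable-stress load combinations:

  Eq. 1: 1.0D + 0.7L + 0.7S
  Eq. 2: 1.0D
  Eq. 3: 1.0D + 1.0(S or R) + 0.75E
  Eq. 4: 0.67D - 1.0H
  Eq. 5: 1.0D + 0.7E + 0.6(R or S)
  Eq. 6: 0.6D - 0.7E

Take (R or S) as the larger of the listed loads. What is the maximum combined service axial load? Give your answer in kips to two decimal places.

207.06 kips

(S or R) → S = 94.43 kips; (R or S) → S = 94.43 kips.
Eq. 1: 1.0(68.92) + 0.7(102.91) + 0.7(94.43) = 207.06
Eq. 2: 1.0(68.92) = 68.92
Eq. 3: 1.0(68.92) + 1.0(94.43) + 0.75(7.76) = 169.17
Eq. 4: 0.67(68.92) - 1.0(10.10) = 36.08
Eq. 5: 1.0(68.92) + 0.7(7.76) + 0.6(94.43) = 131.01
Eq. 6: 0.6(68.92) - 0.7(7.76) = 35.92
Maximum is from combination 1.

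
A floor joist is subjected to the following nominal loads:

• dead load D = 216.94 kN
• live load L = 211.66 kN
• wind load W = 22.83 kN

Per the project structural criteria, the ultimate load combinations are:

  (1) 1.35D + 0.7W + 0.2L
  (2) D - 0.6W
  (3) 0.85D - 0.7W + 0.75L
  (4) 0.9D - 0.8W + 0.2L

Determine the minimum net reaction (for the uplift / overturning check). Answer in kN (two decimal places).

(1) 1.35(216.94) + 0.7(22.83) + 0.2(211.66) = 292.87 + 15.98 + 42.33 = 351.18
(2) 1.0(216.94) - 0.6(22.83) = 216.94 - 13.70 = 203.24
(3) 0.85(216.94) - 0.7(22.83) + 0.75(211.66) = 327.16
(4) 0.9(216.94) - 0.8(22.83) + 0.2(211.66) = 219.31
Combination 2 gives the minimum: 203.24 kN.

203.24 kN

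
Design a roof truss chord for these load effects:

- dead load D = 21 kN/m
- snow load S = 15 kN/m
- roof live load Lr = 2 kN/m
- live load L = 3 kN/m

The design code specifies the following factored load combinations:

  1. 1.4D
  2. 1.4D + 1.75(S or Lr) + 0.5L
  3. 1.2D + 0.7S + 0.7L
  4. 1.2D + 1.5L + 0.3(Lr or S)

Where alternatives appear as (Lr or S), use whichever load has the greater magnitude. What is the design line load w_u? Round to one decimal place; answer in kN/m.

57.2 kN/m

(S or Lr) → S = 15 kN/m; (Lr or S) → S = 15 kN/m.
1. 1.4(21) = 29.4
2. 1.4(21) + 1.75(15) + 0.5(3) = 29.4 + 26.3 + 1.5 = 57.2
3. 1.2(21) + 0.7(15) + 0.7(3) = 25.2 + 10.5 + 2.1 = 37.8
4. 1.2(21) + 1.5(3) + 0.3(15) = 25.2 + 4.5 + 4.5 = 34.2
Combination 2 governs: w_u = 57.2 kN/m.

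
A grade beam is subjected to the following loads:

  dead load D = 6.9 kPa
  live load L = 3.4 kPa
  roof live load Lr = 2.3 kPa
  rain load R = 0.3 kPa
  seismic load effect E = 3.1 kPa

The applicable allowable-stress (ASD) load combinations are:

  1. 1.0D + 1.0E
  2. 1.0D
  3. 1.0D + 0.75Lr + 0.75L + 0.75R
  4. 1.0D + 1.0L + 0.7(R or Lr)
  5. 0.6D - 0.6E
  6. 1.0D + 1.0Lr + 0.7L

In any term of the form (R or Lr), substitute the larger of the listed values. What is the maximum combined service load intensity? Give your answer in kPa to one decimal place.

(R or Lr) → Lr = 2.3 kPa.
1. 1.0(6.9) + 1.0(3.1) = 6.9 + 3.1 = 10.0
2. 1.0(6.9) = 6.9
3. 1.0(6.9) + 0.75(2.3) + 0.75(3.4) + 0.75(0.3) = 6.9 + 1.7 + 2.6 + 0.2 = 11.4
4. 1.0(6.9) + 1.0(3.4) + 0.7(2.3) = 6.9 + 3.4 + 1.6 = 11.9
5. 0.6(6.9) - 0.6(3.1) = 2.3
6. 1.0(6.9) + 1.0(2.3) + 0.7(3.4) = 6.9 + 2.3 + 2.4 = 11.6
Combination 4 governs: q = 11.9 kPa.

11.9 kPa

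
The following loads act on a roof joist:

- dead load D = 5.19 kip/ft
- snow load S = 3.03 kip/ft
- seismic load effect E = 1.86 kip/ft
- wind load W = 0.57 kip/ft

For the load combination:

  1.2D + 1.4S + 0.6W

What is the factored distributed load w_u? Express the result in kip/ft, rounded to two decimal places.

10.81 kip/ft

1.2(5.19) + 1.4(3.03) + 0.6(0.57) = 6.23 + 4.24 + 0.34 = 10.81
w_u = 10.81 kip/ft.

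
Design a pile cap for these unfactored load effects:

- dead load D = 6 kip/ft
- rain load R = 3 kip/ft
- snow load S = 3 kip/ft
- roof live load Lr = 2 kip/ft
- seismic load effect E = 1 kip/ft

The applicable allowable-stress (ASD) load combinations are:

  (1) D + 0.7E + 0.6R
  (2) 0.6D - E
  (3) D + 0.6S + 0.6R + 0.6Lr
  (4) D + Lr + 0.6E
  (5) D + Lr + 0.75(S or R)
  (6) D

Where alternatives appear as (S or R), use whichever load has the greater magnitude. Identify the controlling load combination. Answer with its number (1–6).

Combination 3

(S or R) → S = 3 kip/ft.
(1) 1.0(6) + 0.7(1) + 0.6(3) = 8.5
(2) 0.6(6) - 1.0(1) = 2.6
(3) 1.0(6) + 0.6(3) + 0.6(3) + 0.6(2) = 10.8
(4) 1.0(6) + 1.0(2) + 0.6(1) = 8.6
(5) 1.0(6) + 1.0(2) + 0.75(3) = 10.3
(6) 1.0(6) = 6.0
The largest value is 10.8 kip/ft from combination 3.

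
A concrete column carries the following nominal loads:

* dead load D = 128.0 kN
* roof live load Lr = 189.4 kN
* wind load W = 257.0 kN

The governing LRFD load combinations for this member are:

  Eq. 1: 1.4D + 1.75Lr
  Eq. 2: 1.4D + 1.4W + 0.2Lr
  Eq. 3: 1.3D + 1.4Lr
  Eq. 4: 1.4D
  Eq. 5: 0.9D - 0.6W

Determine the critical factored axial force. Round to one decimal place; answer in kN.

576.9 kN

Eq. 1: 1.4(128.0) + 1.75(189.4) = 179.2 + 331.5 = 510.7
Eq. 2: 1.4(128.0) + 1.4(257.0) + 0.2(189.4) = 179.2 + 359.8 + 37.9 = 576.9
Eq. 3: 1.3(128.0) + 1.4(189.4) = 166.4 + 265.2 = 431.6
Eq. 4: 1.4(128.0) = 179.2
Eq. 5: 0.9(128.0) - 0.6(257.0) = 115.2 - 154.2 = -39.0
Combination 2 governs: N_u = 576.9 kN.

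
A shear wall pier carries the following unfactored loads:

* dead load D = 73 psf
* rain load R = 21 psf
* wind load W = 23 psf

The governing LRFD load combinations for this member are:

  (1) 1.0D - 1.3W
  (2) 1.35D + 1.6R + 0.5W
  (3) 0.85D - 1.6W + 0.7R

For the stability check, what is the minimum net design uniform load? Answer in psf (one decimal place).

40.0 psf

(1) 1.0(73) - 1.3(23) = 43.1
(2) 1.35(73) + 1.6(21) + 0.5(23) = 143.7
(3) 0.85(73) - 1.6(23) + 0.7(21) = 40.0
Combination 3 gives the minimum: 40.0 psf.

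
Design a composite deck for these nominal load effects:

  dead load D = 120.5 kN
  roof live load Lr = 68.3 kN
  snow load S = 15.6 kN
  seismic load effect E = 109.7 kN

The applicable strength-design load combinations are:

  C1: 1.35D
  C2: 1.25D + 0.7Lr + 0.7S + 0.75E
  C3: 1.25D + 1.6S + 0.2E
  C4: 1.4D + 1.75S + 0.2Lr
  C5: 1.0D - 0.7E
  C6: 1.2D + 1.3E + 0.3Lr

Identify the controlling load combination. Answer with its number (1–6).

Combination 6

C1: 1.35(120.5) = 162.68
C2: 1.25(120.5) + 0.7(68.3) + 0.7(15.6) + 0.75(109.7) = 291.63
C3: 1.25(120.5) + 1.6(15.6) + 0.2(109.7) = 150.63 + 24.96 + 21.94 = 197.53
C4: 1.4(120.5) + 1.75(15.6) + 0.2(68.3) = 168.70 + 27.30 + 13.66 = 209.66
C5: 1.0(120.5) - 0.7(109.7) = 120.50 - 76.79 = 43.71
C6: 1.2(120.5) + 1.3(109.7) + 0.3(68.3) = 144.60 + 142.61 + 20.49 = 307.70
The largest value is 307.70 kN from combination 6.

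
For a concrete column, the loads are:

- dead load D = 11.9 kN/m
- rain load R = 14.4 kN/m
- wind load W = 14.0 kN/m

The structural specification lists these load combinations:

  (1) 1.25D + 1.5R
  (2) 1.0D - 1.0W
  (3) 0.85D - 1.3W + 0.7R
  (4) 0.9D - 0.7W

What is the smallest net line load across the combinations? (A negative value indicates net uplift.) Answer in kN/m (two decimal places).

-2.10 kN/m

(1) 1.25(11.9) + 1.5(14.4) = 14.88 + 21.60 = 36.48
(2) 1.0(11.9) - 1.0(14.0) = 11.90 - 14.00 = -2.10
(3) 0.85(11.9) - 1.3(14.0) + 0.7(14.4) = 10.12 - 18.20 + 10.08 = 2.00
(4) 0.9(11.9) - 0.7(14.0) = 10.71 - 9.80 = 0.91
Combination 2 gives the minimum: -2.10 kN/m.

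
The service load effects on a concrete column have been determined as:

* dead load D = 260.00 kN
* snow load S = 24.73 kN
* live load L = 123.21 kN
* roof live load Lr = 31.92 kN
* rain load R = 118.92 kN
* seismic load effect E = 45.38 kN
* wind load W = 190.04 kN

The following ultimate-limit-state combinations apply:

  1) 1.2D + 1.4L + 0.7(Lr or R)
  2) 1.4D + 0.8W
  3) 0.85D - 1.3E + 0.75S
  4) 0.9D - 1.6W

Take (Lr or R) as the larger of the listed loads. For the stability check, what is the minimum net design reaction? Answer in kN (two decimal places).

(Lr or R) → R = 118.92 kN.
1) 1.2(260.00) + 1.4(123.21) + 0.7(118.92) = 567.74
2) 1.4(260.00) + 0.8(190.04) = 364.00 + 152.03 = 516.03
3) 0.85(260.00) - 1.3(45.38) + 0.75(24.73) = 180.55
4) 0.9(260.00) - 1.6(190.04) = 234.00 - 304.06 = -70.06
Combination 4 gives the minimum: -70.06 kN.

-70.06 kN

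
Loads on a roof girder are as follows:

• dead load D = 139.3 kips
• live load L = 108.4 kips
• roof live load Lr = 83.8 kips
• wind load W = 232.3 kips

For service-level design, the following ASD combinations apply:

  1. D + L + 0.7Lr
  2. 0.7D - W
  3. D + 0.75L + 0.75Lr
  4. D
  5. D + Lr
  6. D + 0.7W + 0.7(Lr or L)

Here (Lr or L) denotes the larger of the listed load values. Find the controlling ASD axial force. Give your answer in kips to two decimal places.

377.79 kips

(Lr or L) → L = 108.4 kips.
1. 1.0(139.3) + 1.0(108.4) + 0.7(83.8) = 139.30 + 108.40 + 58.66 = 306.36
2. 0.7(139.3) - 1.0(232.3) = 97.51 - 232.30 = -134.79
3. 1.0(139.3) + 0.75(108.4) + 0.75(83.8) = 139.30 + 81.30 + 62.85 = 283.45
4. 1.0(139.3) = 139.30
5. 1.0(139.3) + 1.0(83.8) = 139.30 + 83.80 = 223.10
6. 1.0(139.3) + 0.7(232.3) + 0.7(108.4) = 139.30 + 162.61 + 75.88 = 377.79
Combination 6 governs: P = 377.79 kips.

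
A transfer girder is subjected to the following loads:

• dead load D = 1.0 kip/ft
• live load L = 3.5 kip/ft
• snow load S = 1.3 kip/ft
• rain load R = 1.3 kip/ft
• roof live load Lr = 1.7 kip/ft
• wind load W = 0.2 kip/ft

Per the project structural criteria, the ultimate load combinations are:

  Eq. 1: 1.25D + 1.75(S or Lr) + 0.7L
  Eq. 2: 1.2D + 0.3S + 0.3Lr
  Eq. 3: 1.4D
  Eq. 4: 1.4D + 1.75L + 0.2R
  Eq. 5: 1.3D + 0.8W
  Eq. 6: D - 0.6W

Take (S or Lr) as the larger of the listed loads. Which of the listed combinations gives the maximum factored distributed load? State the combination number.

Combination 4

(S or Lr) → Lr = 1.7 kip/ft.
Eq. 1: 1.25(1.0) + 1.75(1.7) + 0.7(3.5) = 1.25 + 2.98 + 2.45 = 6.68
Eq. 2: 1.2(1.0) + 0.3(1.3) + 0.3(1.7) = 1.20 + 0.39 + 0.51 = 2.10
Eq. 3: 1.4(1.0) = 1.40
Eq. 4: 1.4(1.0) + 1.75(3.5) + 0.2(1.3) = 1.40 + 6.13 + 0.26 = 7.79
Eq. 5: 1.3(1.0) + 0.8(0.2) = 1.30 + 0.16 = 1.46
Eq. 6: 1.0(1.0) - 0.6(0.2) = 1.00 - 0.12 = 0.88
The largest value is 7.79 kip/ft from combination 4.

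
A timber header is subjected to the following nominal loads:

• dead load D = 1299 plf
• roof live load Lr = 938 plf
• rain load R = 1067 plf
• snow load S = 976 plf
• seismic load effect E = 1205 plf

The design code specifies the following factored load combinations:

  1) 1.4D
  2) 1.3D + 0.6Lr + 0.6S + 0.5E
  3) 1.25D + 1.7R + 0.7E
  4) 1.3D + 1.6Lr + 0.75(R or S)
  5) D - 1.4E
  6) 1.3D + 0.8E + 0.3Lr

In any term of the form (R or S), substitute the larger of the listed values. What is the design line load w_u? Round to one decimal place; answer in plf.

(R or S) → R = 1067 plf.
1) 1.4(1299) = 1818.6
2) 1.3(1299) + 0.6(938) + 0.6(976) + 0.5(1205) = 1688.7 + 562.8 + 585.6 + 602.5 = 3439.6
3) 1.25(1299) + 1.7(1067) + 0.7(1205) = 1623.8 + 1813.9 + 843.5 = 4281.2
4) 1.3(1299) + 1.6(938) + 0.75(1067) = 1688.7 + 1500.8 + 800.3 = 3989.8
5) 1.0(1299) - 1.4(1205) = 1299.0 - 1687.0 = -388.0
6) 1.3(1299) + 0.8(1205) + 0.3(938) = 1688.7 + 964.0 + 281.4 = 2934.1
Combination 3 governs: w_u = 4281.2 plf.

4281.2 plf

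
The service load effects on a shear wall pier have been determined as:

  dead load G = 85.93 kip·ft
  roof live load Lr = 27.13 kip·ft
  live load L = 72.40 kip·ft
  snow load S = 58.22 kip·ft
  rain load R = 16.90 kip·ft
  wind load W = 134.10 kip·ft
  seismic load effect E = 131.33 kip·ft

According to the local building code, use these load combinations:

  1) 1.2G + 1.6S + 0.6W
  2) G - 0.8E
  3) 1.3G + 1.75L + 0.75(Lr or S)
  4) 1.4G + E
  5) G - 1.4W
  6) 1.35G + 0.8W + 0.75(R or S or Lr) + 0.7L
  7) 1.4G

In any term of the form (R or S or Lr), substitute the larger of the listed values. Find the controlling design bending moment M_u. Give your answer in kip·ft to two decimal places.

(Lr or S) → S = 58.22 kip·ft; (R or S or Lr) → S = 58.22 kip·ft.
1) 1.2(85.93) + 1.6(58.22) + 0.6(134.10) = 103.12 + 93.15 + 80.46 = 276.73
2) 1.0(85.93) - 0.8(131.33) = 85.93 - 105.06 = -19.13
3) 1.3(85.93) + 1.75(72.40) + 0.75(58.22) = 282.07
4) 1.4(85.93) + 1.0(131.33) = 120.30 + 131.33 = 251.63
5) 1.0(85.93) - 1.4(134.10) = 85.93 - 187.74 = -101.81
6) 1.35(85.93) + 0.8(134.10) + 0.75(58.22) + 0.7(72.40) = 317.63
7) 1.4(85.93) = 120.30
The controlling combination is 6, giving 317.63 kip·ft.

317.63 kip·ft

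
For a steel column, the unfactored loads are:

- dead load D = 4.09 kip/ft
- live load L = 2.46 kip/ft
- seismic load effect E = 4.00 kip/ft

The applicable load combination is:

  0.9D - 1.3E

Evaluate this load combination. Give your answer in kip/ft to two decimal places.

0.9(4.09) - 1.3(4.00) = -1.52
w_u = -1.52 kip/ft.

-1.52 kip/ft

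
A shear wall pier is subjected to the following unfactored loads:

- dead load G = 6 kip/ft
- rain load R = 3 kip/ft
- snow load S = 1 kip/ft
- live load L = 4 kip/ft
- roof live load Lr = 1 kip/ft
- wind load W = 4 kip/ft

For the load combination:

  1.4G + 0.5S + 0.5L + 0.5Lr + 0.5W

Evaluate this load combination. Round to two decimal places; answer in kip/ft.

13.40 kip/ft

1.4(6) + 0.5(1) + 0.5(4) + 0.5(1) + 0.5(4) = 8.40 + 0.50 + 2.00 + 0.50 + 2.00 = 13.40
w_u = 13.40 kip/ft.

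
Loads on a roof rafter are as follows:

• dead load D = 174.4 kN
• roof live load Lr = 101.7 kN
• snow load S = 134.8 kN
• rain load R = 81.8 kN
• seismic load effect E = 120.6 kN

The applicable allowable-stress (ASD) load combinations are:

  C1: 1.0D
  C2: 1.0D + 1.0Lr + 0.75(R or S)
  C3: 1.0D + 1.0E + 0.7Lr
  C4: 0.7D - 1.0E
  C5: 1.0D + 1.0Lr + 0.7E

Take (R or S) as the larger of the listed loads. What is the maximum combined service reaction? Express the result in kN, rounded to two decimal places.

(R or S) → S = 134.8 kN.
C1: 1.0(174.4) = 174.40
C2: 1.0(174.4) + 1.0(101.7) + 0.75(134.8) = 174.40 + 101.70 + 101.10 = 377.20
C3: 1.0(174.4) + 1.0(120.6) + 0.7(101.7) = 174.40 + 120.60 + 71.19 = 366.19
C4: 0.7(174.4) - 1.0(120.6) = 122.08 - 120.60 = 1.48
C5: 1.0(174.4) + 1.0(101.7) + 0.7(120.6) = 174.40 + 101.70 + 84.42 = 360.52
Maximum is from combination 2.

377.20 kN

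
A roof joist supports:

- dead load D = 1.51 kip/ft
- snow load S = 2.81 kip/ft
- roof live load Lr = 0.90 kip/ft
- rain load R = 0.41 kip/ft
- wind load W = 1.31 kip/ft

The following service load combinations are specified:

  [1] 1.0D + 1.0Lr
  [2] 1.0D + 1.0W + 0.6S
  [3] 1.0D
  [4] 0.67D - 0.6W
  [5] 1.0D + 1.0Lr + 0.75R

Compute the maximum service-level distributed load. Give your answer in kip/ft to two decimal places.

[1] 1.0(1.51) + 1.0(0.90) = 1.51 + 0.90 = 2.41
[2] 1.0(1.51) + 1.0(1.31) + 0.6(2.81) = 1.51 + 1.31 + 1.69 = 4.51
[3] 1.0(1.51) = 1.51
[4] 0.67(1.51) - 0.6(1.31) = 0.23
[5] 1.0(1.51) + 1.0(0.90) + 0.75(0.41) = 1.51 + 0.90 + 0.31 = 2.72
The controlling combination is 2, giving 4.51 kip/ft.

4.51 kip/ft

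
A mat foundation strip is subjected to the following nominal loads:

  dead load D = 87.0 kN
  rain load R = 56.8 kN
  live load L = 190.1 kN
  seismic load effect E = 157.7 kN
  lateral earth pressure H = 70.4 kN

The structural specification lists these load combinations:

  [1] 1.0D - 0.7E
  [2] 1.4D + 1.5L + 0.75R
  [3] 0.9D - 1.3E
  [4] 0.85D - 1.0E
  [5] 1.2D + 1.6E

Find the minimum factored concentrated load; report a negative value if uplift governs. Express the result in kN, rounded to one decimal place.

[1] 1.0(87.0) - 0.7(157.7) = -23.4
[2] 1.4(87.0) + 1.5(190.1) + 0.75(56.8) = 449.6
[3] 0.9(87.0) - 1.3(157.7) = -126.7
[4] 0.85(87.0) - 1.0(157.7) = -83.8
[5] 1.2(87.0) + 1.6(157.7) = 356.7
Combination 3 gives the minimum: -126.7 kN.

-126.7 kN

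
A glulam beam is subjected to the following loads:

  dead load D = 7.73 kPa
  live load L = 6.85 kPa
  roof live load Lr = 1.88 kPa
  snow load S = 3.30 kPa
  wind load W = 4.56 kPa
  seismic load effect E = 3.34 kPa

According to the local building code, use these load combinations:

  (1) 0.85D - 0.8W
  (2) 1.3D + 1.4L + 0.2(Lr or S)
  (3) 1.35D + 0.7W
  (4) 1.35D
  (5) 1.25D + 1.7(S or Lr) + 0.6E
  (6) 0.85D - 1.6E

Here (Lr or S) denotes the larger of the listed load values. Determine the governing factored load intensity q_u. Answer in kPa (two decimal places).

(Lr or S) → S = 3.30 kPa; (S or Lr) → S = 3.30 kPa.
(1) 0.85(7.73) - 0.8(4.56) = 6.57 - 3.65 = 2.92
(2) 1.3(7.73) + 1.4(6.85) + 0.2(3.30) = 10.05 + 9.59 + 0.66 = 20.30
(3) 1.35(7.73) + 0.7(4.56) = 10.44 + 3.19 = 13.63
(4) 1.35(7.73) = 10.44
(5) 1.25(7.73) + 1.7(3.30) + 0.6(3.34) = 17.28
(6) 0.85(7.73) - 1.6(3.34) = 6.57 - 5.34 = 1.23
Combination 2 governs: q_u = 20.30 kPa.

20.30 kPa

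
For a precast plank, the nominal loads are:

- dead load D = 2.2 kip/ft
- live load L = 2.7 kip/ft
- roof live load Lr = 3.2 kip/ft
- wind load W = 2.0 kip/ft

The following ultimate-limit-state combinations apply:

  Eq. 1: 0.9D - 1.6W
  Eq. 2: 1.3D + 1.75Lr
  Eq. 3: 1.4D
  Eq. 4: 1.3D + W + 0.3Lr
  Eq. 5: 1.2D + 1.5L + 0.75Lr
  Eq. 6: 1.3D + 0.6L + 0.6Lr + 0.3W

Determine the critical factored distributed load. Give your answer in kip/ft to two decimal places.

9.09 kip/ft

Eq. 1: 0.9(2.2) - 1.6(2.0) = 1.98 - 3.20 = -1.22
Eq. 2: 1.3(2.2) + 1.75(3.2) = 2.86 + 5.60 = 8.46
Eq. 3: 1.4(2.2) = 3.08
Eq. 4: 1.3(2.2) + 1.0(2.0) + 0.3(3.2) = 2.86 + 2.00 + 0.96 = 5.82
Eq. 5: 1.2(2.2) + 1.5(2.7) + 0.75(3.2) = 2.64 + 4.05 + 2.40 = 9.09
Eq. 6: 1.3(2.2) + 0.6(2.7) + 0.6(3.2) + 0.3(2.0) = 2.86 + 1.62 + 1.92 + 0.60 = 7.00
Maximum is from combination 5.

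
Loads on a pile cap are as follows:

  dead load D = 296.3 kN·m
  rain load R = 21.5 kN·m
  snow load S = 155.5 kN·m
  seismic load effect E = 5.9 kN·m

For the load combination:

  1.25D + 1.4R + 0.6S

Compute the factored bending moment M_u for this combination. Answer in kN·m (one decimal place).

493.8 kN·m

1.25(296.3) + 1.4(21.5) + 0.6(155.5) = 493.8
M_u = 493.8 kN·m.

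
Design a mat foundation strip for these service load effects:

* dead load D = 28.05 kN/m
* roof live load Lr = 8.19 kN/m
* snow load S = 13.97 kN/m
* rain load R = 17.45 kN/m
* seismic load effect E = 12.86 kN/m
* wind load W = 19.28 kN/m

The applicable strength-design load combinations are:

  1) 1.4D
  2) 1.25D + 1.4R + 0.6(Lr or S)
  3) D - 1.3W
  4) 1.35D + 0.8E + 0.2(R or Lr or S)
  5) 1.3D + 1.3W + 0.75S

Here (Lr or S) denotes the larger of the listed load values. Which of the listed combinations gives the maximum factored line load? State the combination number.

Combination 5

(Lr or S) → S = 13.97 kN/m; (R or Lr or S) → R = 17.45 kN/m.
1) 1.4(28.05) = 39.27
2) 1.25(28.05) + 1.4(17.45) + 0.6(13.97) = 67.87
3) 1.0(28.05) - 1.3(19.28) = 2.99
4) 1.35(28.05) + 0.8(12.86) + 0.2(17.45) = 51.65
5) 1.3(28.05) + 1.3(19.28) + 0.75(13.97) = 72.01
The largest value is 72.01 kN/m from combination 5.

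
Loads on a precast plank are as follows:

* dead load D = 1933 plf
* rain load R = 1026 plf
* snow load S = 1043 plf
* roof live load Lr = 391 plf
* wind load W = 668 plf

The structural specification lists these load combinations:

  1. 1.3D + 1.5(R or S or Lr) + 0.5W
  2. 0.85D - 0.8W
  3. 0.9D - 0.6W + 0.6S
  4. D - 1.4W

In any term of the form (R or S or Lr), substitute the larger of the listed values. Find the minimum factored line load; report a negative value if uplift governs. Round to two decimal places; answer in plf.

997.80 plf

(R or S or Lr) → S = 1043 plf.
1. 1.3(1933) + 1.5(1043) + 0.5(668) = 2512.90 + 1564.50 + 334.00 = 4411.40
2. 0.85(1933) - 0.8(668) = 1643.05 - 534.40 = 1108.65
3. 0.9(1933) - 0.6(668) + 0.6(1043) = 1739.70 - 400.80 + 625.80 = 1964.70
4. 1.0(1933) - 1.4(668) = 1933.00 - 935.20 = 997.80
Combination 4 gives the minimum: 997.80 plf.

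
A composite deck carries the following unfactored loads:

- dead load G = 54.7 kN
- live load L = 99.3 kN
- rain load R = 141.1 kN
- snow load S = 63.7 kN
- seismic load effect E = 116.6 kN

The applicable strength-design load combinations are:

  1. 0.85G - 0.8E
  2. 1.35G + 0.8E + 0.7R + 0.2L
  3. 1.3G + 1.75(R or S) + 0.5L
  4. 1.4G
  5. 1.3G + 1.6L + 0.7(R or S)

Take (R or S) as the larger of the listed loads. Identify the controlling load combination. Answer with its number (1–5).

(R or S) → R = 141.1 kN.
1. 0.85(54.7) - 0.8(116.6) = -46.79
2. 1.35(54.7) + 0.8(116.6) + 0.7(141.1) + 0.2(99.3) = 73.85 + 93.28 + 98.77 + 19.86 = 285.76
3. 1.3(54.7) + 1.75(141.1) + 0.5(99.3) = 71.11 + 246.93 + 49.65 = 367.69
4. 1.4(54.7) = 76.58
5. 1.3(54.7) + 1.6(99.3) + 0.7(141.1) = 71.11 + 158.88 + 98.77 = 328.76
The largest value is 367.69 kN from combination 3.

Combination 3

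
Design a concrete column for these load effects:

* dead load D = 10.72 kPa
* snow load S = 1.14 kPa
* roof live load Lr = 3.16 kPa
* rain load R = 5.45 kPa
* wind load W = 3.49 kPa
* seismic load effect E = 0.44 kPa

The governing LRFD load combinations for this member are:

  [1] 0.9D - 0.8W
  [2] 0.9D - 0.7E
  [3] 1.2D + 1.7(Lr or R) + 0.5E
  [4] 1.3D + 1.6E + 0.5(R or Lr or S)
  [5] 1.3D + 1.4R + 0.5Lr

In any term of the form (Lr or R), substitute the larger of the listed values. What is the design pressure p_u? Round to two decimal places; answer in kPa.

23.15 kPa

(Lr or R) → R = 5.45 kPa; (R or Lr or S) → R = 5.45 kPa.
[1] 0.9(10.72) - 0.8(3.49) = 6.86
[2] 0.9(10.72) - 0.7(0.44) = 9.34
[3] 1.2(10.72) + 1.7(5.45) + 0.5(0.44) = 22.35
[4] 1.3(10.72) + 1.6(0.44) + 0.5(5.45) = 17.37
[5] 1.3(10.72) + 1.4(5.45) + 0.5(3.16) = 23.15
The controlling combination is 5, giving 23.15 kPa.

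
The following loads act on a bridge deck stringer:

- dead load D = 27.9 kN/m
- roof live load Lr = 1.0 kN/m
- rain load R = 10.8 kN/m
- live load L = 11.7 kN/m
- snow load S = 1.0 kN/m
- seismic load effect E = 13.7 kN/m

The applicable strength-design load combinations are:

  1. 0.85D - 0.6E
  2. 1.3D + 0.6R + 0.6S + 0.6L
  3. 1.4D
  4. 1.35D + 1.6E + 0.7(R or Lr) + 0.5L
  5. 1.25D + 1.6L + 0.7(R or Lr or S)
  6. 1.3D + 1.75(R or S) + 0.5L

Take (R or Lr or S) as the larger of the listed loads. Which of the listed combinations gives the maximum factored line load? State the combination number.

Combination 4

(R or Lr) → R = 10.8 kN/m; (R or Lr or S) → R = 10.8 kN/m; (R or S) → R = 10.8 kN/m.
1. 0.85(27.9) - 0.6(13.7) = 23.72 - 8.22 = 15.50
2. 1.3(27.9) + 0.6(10.8) + 0.6(1.0) + 0.6(11.7) = 36.27 + 6.48 + 0.60 + 7.02 = 50.37
3. 1.4(27.9) = 39.06
4. 1.35(27.9) + 1.6(13.7) + 0.7(10.8) + 0.5(11.7) = 37.67 + 21.92 + 7.56 + 5.85 = 73.00
5. 1.25(27.9) + 1.6(11.7) + 0.7(10.8) = 34.88 + 18.72 + 7.56 = 61.16
6. 1.3(27.9) + 1.75(10.8) + 0.5(11.7) = 36.27 + 18.90 + 5.85 = 61.02
The largest value is 73.00 kN/m from combination 4.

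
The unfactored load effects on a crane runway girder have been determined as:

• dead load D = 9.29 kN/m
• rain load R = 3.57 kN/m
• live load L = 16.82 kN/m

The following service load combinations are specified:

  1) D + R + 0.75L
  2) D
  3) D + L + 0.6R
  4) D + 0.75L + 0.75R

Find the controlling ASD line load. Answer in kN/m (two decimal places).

28.25 kN/m

1) 1.0(9.29) + 1.0(3.57) + 0.75(16.82) = 9.29 + 3.57 + 12.62 = 25.48
2) 1.0(9.29) = 9.29
3) 1.0(9.29) + 1.0(16.82) + 0.6(3.57) = 9.29 + 16.82 + 2.14 = 28.25
4) 1.0(9.29) + 0.75(16.82) + 0.75(3.57) = 24.58
Combination 3 governs: w = 28.25 kN/m.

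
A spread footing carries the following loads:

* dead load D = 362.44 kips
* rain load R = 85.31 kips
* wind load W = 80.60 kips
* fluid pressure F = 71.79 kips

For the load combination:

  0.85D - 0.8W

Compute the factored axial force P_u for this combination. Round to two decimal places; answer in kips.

0.85(362.44) - 0.8(80.60) = 308.07 - 64.48 = 243.59
P_u = 243.59 kips.

243.59 kips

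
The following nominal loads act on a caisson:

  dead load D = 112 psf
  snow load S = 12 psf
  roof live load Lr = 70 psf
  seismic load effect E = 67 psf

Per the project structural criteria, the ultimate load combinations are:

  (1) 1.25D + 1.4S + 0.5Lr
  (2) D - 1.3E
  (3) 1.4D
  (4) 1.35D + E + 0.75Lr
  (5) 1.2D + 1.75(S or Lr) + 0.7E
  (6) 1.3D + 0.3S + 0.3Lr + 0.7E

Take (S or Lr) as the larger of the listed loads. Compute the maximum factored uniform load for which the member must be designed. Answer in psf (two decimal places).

(S or Lr) → Lr = 70 psf.
(1) 1.25(112) + 1.4(12) + 0.5(70) = 140.00 + 16.80 + 35.00 = 191.80
(2) 1.0(112) - 1.3(67) = 112.00 - 87.10 = 24.90
(3) 1.4(112) = 156.80
(4) 1.35(112) + 1.0(67) + 0.75(70) = 151.20 + 67.00 + 52.50 = 270.70
(5) 1.2(112) + 1.75(70) + 0.7(67) = 134.40 + 122.50 + 46.90 = 303.80
(6) 1.3(112) + 0.3(12) + 0.3(70) + 0.7(67) = 145.60 + 3.60 + 21.00 + 46.90 = 217.10
The controlling combination is 5, giving 303.80 psf.

303.80 psf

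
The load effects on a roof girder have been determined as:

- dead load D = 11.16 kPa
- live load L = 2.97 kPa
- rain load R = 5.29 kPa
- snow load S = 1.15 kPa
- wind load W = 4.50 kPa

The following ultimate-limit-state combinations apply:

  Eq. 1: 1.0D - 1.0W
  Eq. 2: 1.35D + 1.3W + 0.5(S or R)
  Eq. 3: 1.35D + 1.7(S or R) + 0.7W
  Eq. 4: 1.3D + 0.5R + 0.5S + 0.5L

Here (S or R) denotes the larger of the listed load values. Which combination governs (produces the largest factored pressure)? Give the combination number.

(S or R) → R = 5.29 kPa.
Eq. 1: 1.0(11.16) - 1.0(4.50) = 11.16 - 4.50 = 6.66
Eq. 2: 1.35(11.16) + 1.3(4.50) + 0.5(5.29) = 23.56
Eq. 3: 1.35(11.16) + 1.7(5.29) + 0.7(4.50) = 15.07 + 8.99 + 3.15 = 27.21
Eq. 4: 1.3(11.16) + 0.5(5.29) + 0.5(1.15) + 0.5(2.97) = 19.21
The largest value is 27.21 kPa from combination 3.

Combination 3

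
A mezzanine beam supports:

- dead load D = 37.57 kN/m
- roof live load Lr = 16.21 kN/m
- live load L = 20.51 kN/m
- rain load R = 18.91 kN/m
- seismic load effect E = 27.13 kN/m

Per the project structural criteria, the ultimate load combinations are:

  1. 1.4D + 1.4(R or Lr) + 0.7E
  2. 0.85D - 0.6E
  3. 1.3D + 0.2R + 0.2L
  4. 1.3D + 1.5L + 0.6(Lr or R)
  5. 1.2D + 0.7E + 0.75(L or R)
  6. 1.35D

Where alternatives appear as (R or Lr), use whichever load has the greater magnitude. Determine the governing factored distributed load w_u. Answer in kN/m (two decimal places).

(R or Lr) → R = 18.91 kN/m; (Lr or R) → R = 18.91 kN/m; (L or R) → L = 20.51 kN/m.
1. 1.4(37.57) + 1.4(18.91) + 0.7(27.13) = 98.06
2. 0.85(37.57) - 0.6(27.13) = 15.66
3. 1.3(37.57) + 0.2(18.91) + 0.2(20.51) = 56.73
4. 1.3(37.57) + 1.5(20.51) + 0.6(18.91) = 90.95
5. 1.2(37.57) + 0.7(27.13) + 0.75(20.51) = 79.46
6. 1.35(37.57) = 50.72
The controlling combination is 1, giving 98.06 kN/m.

98.06 kN/m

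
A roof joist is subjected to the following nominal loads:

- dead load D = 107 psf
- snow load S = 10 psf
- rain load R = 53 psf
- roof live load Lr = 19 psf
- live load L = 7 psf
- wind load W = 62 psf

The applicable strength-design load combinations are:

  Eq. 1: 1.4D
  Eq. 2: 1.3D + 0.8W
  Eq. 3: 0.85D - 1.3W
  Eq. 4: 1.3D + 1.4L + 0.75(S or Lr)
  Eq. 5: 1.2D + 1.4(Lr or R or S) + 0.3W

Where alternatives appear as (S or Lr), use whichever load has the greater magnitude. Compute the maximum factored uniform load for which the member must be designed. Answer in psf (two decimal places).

(S or Lr) → Lr = 19 psf; (Lr or R or S) → R = 53 psf.
Eq. 1: 1.4(107) = 149.80
Eq. 2: 1.3(107) + 0.8(62) = 188.70
Eq. 3: 0.85(107) - 1.3(62) = 10.35
Eq. 4: 1.3(107) + 1.4(7) + 0.75(19) = 163.15
Eq. 5: 1.2(107) + 1.4(53) + 0.3(62) = 221.20
Maximum is from combination 5.

221.20 psf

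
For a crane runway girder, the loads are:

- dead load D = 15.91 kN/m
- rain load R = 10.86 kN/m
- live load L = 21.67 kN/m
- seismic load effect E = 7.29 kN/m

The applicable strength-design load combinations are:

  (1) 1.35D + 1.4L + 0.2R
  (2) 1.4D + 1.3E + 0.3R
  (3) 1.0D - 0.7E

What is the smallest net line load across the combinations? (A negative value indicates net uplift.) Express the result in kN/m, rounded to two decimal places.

10.81 kN/m

(1) 1.35(15.91) + 1.4(21.67) + 0.2(10.86) = 53.99
(2) 1.4(15.91) + 1.3(7.29) + 0.3(10.86) = 35.01
(3) 1.0(15.91) - 0.7(7.29) = 10.81
Combination 3 gives the minimum: 10.81 kN/m.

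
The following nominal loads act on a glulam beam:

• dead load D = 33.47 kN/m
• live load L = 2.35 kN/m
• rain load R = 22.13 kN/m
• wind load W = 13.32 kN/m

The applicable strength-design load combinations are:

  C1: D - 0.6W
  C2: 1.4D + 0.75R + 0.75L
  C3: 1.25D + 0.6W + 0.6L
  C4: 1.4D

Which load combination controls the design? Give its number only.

C1: 1.0(33.47) - 0.6(13.32) = 33.47 - 7.99 = 25.48
C2: 1.4(33.47) + 0.75(22.13) + 0.75(2.35) = 46.86 + 16.60 + 1.76 = 65.22
C3: 1.25(33.47) + 0.6(13.32) + 0.6(2.35) = 41.84 + 7.99 + 1.41 = 51.24
C4: 1.4(33.47) = 46.86
The largest value is 65.22 kN/m from combination 2.

Combination 2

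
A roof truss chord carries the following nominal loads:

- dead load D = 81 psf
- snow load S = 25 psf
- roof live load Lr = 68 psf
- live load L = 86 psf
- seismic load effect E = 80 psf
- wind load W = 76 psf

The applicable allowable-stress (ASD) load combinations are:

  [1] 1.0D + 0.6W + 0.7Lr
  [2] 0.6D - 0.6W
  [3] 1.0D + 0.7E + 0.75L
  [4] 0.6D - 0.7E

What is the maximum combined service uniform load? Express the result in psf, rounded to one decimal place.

[1] 1.0(81) + 0.6(76) + 0.7(68) = 81.0 + 45.6 + 47.6 = 174.2
[2] 0.6(81) - 0.6(76) = 48.6 - 45.6 = 3.0
[3] 1.0(81) + 0.7(80) + 0.75(86) = 81.0 + 56.0 + 64.5 = 201.5
[4] 0.6(81) - 0.7(80) = 48.6 - 56.0 = -7.4
Combination 3 governs: q = 201.5 psf.

201.5 psf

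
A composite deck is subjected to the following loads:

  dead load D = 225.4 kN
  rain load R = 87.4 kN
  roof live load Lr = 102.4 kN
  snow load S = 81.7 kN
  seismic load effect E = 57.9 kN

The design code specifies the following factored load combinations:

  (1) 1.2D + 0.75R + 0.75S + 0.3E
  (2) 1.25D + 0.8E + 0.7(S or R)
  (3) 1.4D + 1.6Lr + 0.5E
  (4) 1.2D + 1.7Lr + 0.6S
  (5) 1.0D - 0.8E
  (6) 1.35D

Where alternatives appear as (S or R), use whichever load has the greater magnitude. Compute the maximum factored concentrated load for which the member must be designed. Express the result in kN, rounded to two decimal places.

(S or R) → R = 87.4 kN.
(1) 1.2(225.4) + 0.75(87.4) + 0.75(81.7) + 0.3(57.9) = 270.48 + 65.55 + 61.28 + 17.37 = 414.68
(2) 1.25(225.4) + 0.8(57.9) + 0.7(87.4) = 281.75 + 46.32 + 61.18 = 389.25
(3) 1.4(225.4) + 1.6(102.4) + 0.5(57.9) = 315.56 + 163.84 + 28.95 = 508.35
(4) 1.2(225.4) + 1.7(102.4) + 0.6(81.7) = 270.48 + 174.08 + 49.02 = 493.58
(5) 1.0(225.4) - 0.8(57.9) = 225.40 - 46.32 = 179.08
(6) 1.35(225.4) = 304.29
The controlling combination is 3, giving 508.35 kN.

508.35 kN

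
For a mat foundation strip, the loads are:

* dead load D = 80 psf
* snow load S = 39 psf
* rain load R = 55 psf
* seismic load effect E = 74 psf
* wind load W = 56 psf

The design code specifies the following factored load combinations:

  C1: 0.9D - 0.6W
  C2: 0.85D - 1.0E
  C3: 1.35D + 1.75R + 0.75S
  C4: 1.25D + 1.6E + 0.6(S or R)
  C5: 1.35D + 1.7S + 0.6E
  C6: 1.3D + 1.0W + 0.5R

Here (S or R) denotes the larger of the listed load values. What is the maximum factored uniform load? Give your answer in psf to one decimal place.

251.4 psf

(S or R) → R = 55 psf.
C1: 0.9(80) - 0.6(56) = 38.4
C2: 0.85(80) - 1.0(74) = -6.0
C3: 1.35(80) + 1.75(55) + 0.75(39) = 233.5
C4: 1.25(80) + 1.6(74) + 0.6(55) = 251.4
C5: 1.35(80) + 1.7(39) + 0.6(74) = 218.7
C6: 1.3(80) + 1.0(56) + 0.5(55) = 187.5
The controlling combination is 4, giving 251.4 psf.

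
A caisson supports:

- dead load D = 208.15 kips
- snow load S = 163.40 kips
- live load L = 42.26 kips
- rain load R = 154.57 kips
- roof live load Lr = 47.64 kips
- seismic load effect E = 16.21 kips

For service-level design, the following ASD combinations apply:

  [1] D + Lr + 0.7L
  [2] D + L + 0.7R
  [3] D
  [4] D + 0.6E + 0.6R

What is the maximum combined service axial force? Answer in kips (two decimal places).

[1] 1.0(208.15) + 1.0(47.64) + 0.7(42.26) = 285.37
[2] 1.0(208.15) + 1.0(42.26) + 0.7(154.57) = 358.61
[3] 1.0(208.15) = 208.15
[4] 1.0(208.15) + 0.6(16.21) + 0.6(154.57) = 310.62
Combination 2 governs: P = 358.61 kips.

358.61 kips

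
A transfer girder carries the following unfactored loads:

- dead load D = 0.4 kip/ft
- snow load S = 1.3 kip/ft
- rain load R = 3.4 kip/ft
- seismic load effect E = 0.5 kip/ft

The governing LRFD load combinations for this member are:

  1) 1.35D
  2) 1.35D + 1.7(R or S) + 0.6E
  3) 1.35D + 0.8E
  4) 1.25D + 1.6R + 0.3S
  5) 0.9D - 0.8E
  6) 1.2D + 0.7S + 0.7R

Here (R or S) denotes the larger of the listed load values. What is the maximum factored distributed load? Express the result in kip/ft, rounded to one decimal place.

(R or S) → R = 3.4 kip/ft.
1) 1.35(0.4) = 0.5
2) 1.35(0.4) + 1.7(3.4) + 0.6(0.5) = 0.5 + 5.8 + 0.3 = 6.6
3) 1.35(0.4) + 0.8(0.5) = 0.5 + 0.4 = 0.9
4) 1.25(0.4) + 1.6(3.4) + 0.3(1.3) = 0.5 + 5.4 + 0.4 = 6.3
5) 0.9(0.4) - 0.8(0.5) = 0.4 - 0.4 = -0.0
6) 1.2(0.4) + 0.7(1.3) + 0.7(3.4) = 0.5 + 0.9 + 2.4 = 3.8
Maximum is from combination 2.

6.6 kip/ft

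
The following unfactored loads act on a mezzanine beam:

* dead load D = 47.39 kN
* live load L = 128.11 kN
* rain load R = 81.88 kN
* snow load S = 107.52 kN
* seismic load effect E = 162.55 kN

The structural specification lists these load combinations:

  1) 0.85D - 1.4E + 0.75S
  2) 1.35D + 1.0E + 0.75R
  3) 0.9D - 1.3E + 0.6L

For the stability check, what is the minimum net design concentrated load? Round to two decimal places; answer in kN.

-106.65 kN

1) 0.85(47.39) - 1.4(162.55) + 0.75(107.52) = 40.28 - 227.57 + 80.64 = -106.65
2) 1.35(47.39) + 1.0(162.55) + 0.75(81.88) = 63.98 + 162.55 + 61.41 = 287.94
3) 0.9(47.39) - 1.3(162.55) + 0.6(128.11) = 42.65 - 211.32 + 76.87 = -91.80
Combination 1 gives the minimum: -106.65 kN.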